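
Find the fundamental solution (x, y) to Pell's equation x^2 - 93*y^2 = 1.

First expand sqrt(93) as a continued fraction. With x_i = (sqrt(93) + m_i)/d_i and (m_0, d_0) = (0, 1): a_0 = floor(sqrt(93)) = 9, since 9^2 = 81 <= 93 < 100 = 10^2.
Iterate m_{i+1} = d_i*a_i - m_i, d_{i+1} = (93 - m_{i+1}^2)/d_i, a_{i+1} = floor((a_0 + m_{i+1})/d_{i+1}):
  m_1 = 1*9 - 0 = 9, d_1 = (93 - 9^2)/1 = 12/1 = 12, a_1 = floor((9 + 9)/12) = 1.
  m_2 = 12*1 - 9 = 3, d_2 = (93 - 3^2)/12 = 84/12 = 7, a_2 = floor((9 + 3)/7) = 1.
  m_3 = 7*1 - 3 = 4, d_3 = (93 - 4^2)/7 = 77/7 = 11, a_3 = floor((9 + 4)/11) = 1.
  m_4 = 11*1 - 4 = 7, d_4 = (93 - 7^2)/11 = 44/11 = 4, a_4 = floor((9 + 7)/4) = 4.
  m_5 = 4*4 - 7 = 9, d_5 = (93 - 9^2)/4 = 12/4 = 3, a_5 = floor((9 + 9)/3) = 6.
  m_6 = 3*6 - 9 = 9, d_6 = (93 - 9^2)/3 = 12/3 = 4, a_6 = floor((9 + 9)/4) = 4.
  m_7 = 4*4 - 9 = 7, d_7 = (93 - 7^2)/4 = 44/4 = 11, a_7 = floor((9 + 7)/11) = 1.
  m_8 = 11*1 - 7 = 4, d_8 = (93 - 4^2)/11 = 77/11 = 7, a_8 = floor((9 + 4)/7) = 1.
  m_9 = 7*1 - 4 = 3, d_9 = (93 - 3^2)/7 = 84/7 = 12, a_9 = floor((9 + 3)/12) = 1.
  m_10 = 12*1 - 3 = 9, d_10 = (93 - 9^2)/12 = 12/12 = 1, a_10 = floor((9 + 9)/1) = 18.
  m_11 = 1*18 - 9 = 9, d_11 = (93 - 9^2)/1 = 12/1 = 12: (m_11, d_11) = (m_1, d_1) = (9, 12), so from here the quotients repeat a_1, ..., a_10; the period length is 10.
So sqrt(93) = [9; (1, 1, 1, 4, 6, 4, 1, 1, 1, 18)] with period length k = 10.
k is even, so the fundamental solution of x^2 - 93y^2 = 1 is (p_{k-1}, q_{k-1}) = (p_9, q_9); compute convergents through index 9.
Convergents (p_i = a_i*p_{i-1} + p_{i-2}, q_i = a_i*q_{i-1} + q_{i-2} with p_{-2}=0, p_{-1}=1, q_{-2}=1, q_{-1}=0):
  i=0: a_0=9, p_0 = 9*1 + 0 = 9, q_0 = 9*0 + 1 = 1.
  i=1: a_1=1, p_1 = 1*9 + 1 = 10, q_1 = 1*1 + 0 = 1.
  i=2: a_2=1, p_2 = 1*10 + 9 = 19, q_2 = 1*1 + 1 = 2.
  i=3: a_3=1, p_3 = 1*19 + 10 = 29, q_3 = 1*2 + 1 = 3.
  i=4: a_4=4, p_4 = 4*29 + 19 = 135, q_4 = 4*3 + 2 = 14.
  i=5: a_5=6, p_5 = 6*135 + 29 = 839, q_5 = 6*14 + 3 = 87.
  i=6: a_6=4, p_6 = 4*839 + 135 = 3491, q_6 = 4*87 + 14 = 362.
  i=7: a_7=1, p_7 = 1*3491 + 839 = 4330, q_7 = 1*362 + 87 = 449.
  i=8: a_8=1, p_8 = 1*4330 + 3491 = 7821, q_8 = 1*449 + 362 = 811.
  i=9: a_9=1, p_9 = 1*7821 + 4330 = 12151, q_9 = 1*811 + 449 = 1260.
Check: 12151^2 - 93*1260^2 = 147646801 - 147646800 = 1, so (x, y) = (12151, 1260) solves the equation, and by the theorem it is the least positive solution.

(x, y) = (12151, 1260)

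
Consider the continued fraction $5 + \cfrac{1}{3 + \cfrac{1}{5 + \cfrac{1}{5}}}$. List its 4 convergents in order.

5/1, 16/3, 85/16, 441/83

Using the convergent recurrence p_i = a_i*p_{i-1} + p_{i-2}, q_i = a_i*q_{i-1} + q_{i-2} with p_{-2}=0, p_{-1}=1, q_{-2}=1, q_{-1}=0:
  i=0: a_0=5, p_0 = 5*1 + 0 = 5, q_0 = 5*0 + 1 = 1.
  i=1: a_1=3, p_1 = 3*5 + 1 = 16, q_1 = 3*1 + 0 = 3.
  i=2: a_2=5, p_2 = 5*16 + 5 = 85, q_2 = 5*3 + 1 = 16.
  i=3: a_3=5, p_3 = 5*85 + 16 = 441, q_3 = 5*16 + 3 = 83.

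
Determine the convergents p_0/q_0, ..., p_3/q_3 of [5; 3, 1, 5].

Using the convergent recurrence p_i = a_i*p_{i-1} + p_{i-2}, q_i = a_i*q_{i-1} + q_{i-2} with p_{-2}=0, p_{-1}=1, q_{-2}=1, q_{-1}=0:
  i=0: a_0=5, p_0 = 5*1 + 0 = 5, q_0 = 5*0 + 1 = 1.
  i=1: a_1=3, p_1 = 3*5 + 1 = 16, q_1 = 3*1 + 0 = 3.
  i=2: a_2=1, p_2 = 1*16 + 5 = 21, q_2 = 1*3 + 1 = 4.
  i=3: a_3=5, p_3 = 5*21 + 16 = 121, q_3 = 5*4 + 3 = 23.

5/1, 16/3, 21/4, 121/23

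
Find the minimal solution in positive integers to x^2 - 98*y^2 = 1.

First expand sqrt(98) as a continued fraction. With x_i = (sqrt(98) + m_i)/d_i and (m_0, d_0) = (0, 1): a_0 = floor(sqrt(98)) = 9, since 9^2 = 81 <= 98 < 100 = 10^2.
Iterate m_{i+1} = d_i*a_i - m_i, d_{i+1} = (98 - m_{i+1}^2)/d_i, a_{i+1} = floor((a_0 + m_{i+1})/d_{i+1}):
  m_1 = 1*9 - 0 = 9, d_1 = (98 - 9^2)/1 = 17/1 = 17, a_1 = floor((9 + 9)/17) = 1.
  m_2 = 17*1 - 9 = 8, d_2 = (98 - 8^2)/17 = 34/17 = 2, a_2 = floor((9 + 8)/2) = 8.
  m_3 = 2*8 - 8 = 8, d_3 = (98 - 8^2)/2 = 34/2 = 17, a_3 = floor((9 + 8)/17) = 1.
  m_4 = 17*1 - 8 = 9, d_4 = (98 - 9^2)/17 = 17/17 = 1, a_4 = floor((9 + 9)/1) = 18.
  m_5 = 1*18 - 9 = 9, d_5 = (98 - 9^2)/1 = 17/1 = 17: (m_5, d_5) = (m_1, d_1) = (9, 17), so from here the quotients repeat a_1, ..., a_4; the period length is 4.
So sqrt(98) = [9; (1, 8, 1, 18)] with period length k = 4.
k is even, so the fundamental solution of x^2 - 98y^2 = 1 is (p_{k-1}, q_{k-1}) = (p_3, q_3); compute convergents through index 3.
Convergents (p_i = a_i*p_{i-1} + p_{i-2}, q_i = a_i*q_{i-1} + q_{i-2} with p_{-2}=0, p_{-1}=1, q_{-2}=1, q_{-1}=0):
  i=0: a_0=9, p_0 = 9*1 + 0 = 9, q_0 = 9*0 + 1 = 1.
  i=1: a_1=1, p_1 = 1*9 + 1 = 10, q_1 = 1*1 + 0 = 1.
  i=2: a_2=8, p_2 = 8*10 + 9 = 89, q_2 = 8*1 + 1 = 9.
  i=3: a_3=1, p_3 = 1*89 + 10 = 99, q_3 = 1*9 + 1 = 10.
Check: 99^2 - 98*10^2 = 9801 - 9800 = 1, so (x, y) = (99, 10) solves the equation, and by the theorem it is the least positive solution.

(x, y) = (99, 10)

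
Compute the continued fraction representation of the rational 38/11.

Run the Euclidean algorithm on 38 and 11; the successive quotients are the partial quotients a_0, a_1, ... (each step inverts the fractional part left over by the previous one):
  38 = 3*11 + 5, so a_0 = 3.
  11 = 2*5 + 1, so a_1 = 2.
  5 = 5*1 + 0, so a_2 = 5.
The remainder reaches 0 after 3 divisions, so the expansion has 3 partial quotients, read off in order.

[3; 2, 5]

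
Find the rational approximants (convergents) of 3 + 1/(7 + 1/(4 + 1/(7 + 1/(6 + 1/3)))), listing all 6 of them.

Using the convergent recurrence p_i = a_i*p_{i-1} + p_{i-2}, q_i = a_i*q_{i-1} + q_{i-2} with p_{-2}=0, p_{-1}=1, q_{-2}=1, q_{-1}=0:
  i=0: a_0=3, p_0 = 3*1 + 0 = 3, q_0 = 3*0 + 1 = 1.
  i=1: a_1=7, p_1 = 7*3 + 1 = 22, q_1 = 7*1 + 0 = 7.
  i=2: a_2=4, p_2 = 4*22 + 3 = 91, q_2 = 4*7 + 1 = 29.
  i=3: a_3=7, p_3 = 7*91 + 22 = 659, q_3 = 7*29 + 7 = 210.
  i=4: a_4=6, p_4 = 6*659 + 91 = 4045, q_4 = 6*210 + 29 = 1289.
  i=5: a_5=3, p_5 = 3*4045 + 659 = 12794, q_5 = 3*1289 + 210 = 4077.

3/1, 22/7, 91/29, 659/210, 4045/1289, 12794/4077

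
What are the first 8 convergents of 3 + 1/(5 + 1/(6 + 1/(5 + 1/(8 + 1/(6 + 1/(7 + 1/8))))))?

3/1, 16/5, 99/31, 511/160, 4187/1311, 25633/8026, 183618/57493, 1494577/467970

Using the convergent recurrence p_i = a_i*p_{i-1} + p_{i-2}, q_i = a_i*q_{i-1} + q_{i-2} with p_{-2}=0, p_{-1}=1, q_{-2}=1, q_{-1}=0:
  i=0: a_0=3, p_0 = 3*1 + 0 = 3, q_0 = 3*0 + 1 = 1.
  i=1: a_1=5, p_1 = 5*3 + 1 = 16, q_1 = 5*1 + 0 = 5.
  i=2: a_2=6, p_2 = 6*16 + 3 = 99, q_2 = 6*5 + 1 = 31.
  i=3: a_3=5, p_3 = 5*99 + 16 = 511, q_3 = 5*31 + 5 = 160.
  i=4: a_4=8, p_4 = 8*511 + 99 = 4187, q_4 = 8*160 + 31 = 1311.
  i=5: a_5=6, p_5 = 6*4187 + 511 = 25633, q_5 = 6*1311 + 160 = 8026.
  i=6: a_6=7, p_6 = 7*25633 + 4187 = 183618, q_6 = 7*8026 + 1311 = 57493.
  i=7: a_7=8, p_7 = 8*183618 + 25633 = 1494577, q_7 = 8*57493 + 8026 = 467970.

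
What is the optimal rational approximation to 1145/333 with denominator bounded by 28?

Expand x = 1145/333 as a continued fraction with the Euclidean algorithm:
  1145 = 3*333 + 146, so a_0 = 3.
  333 = 2*146 + 41, so a_1 = 2.
  146 = 3*41 + 23, so a_2 = 3.
  41 = 1*23 + 18, so a_3 = 1.
  23 = 1*18 + 5, so a_4 = 1.
  18 = 3*5 + 3, so a_5 = 3.
  5 = 1*3 + 2, so a_6 = 1.
  3 = 1*2 + 1, so a_7 = 1.
  2 = 2*1 + 0, so a_8 = 2.
so x = [3; 2, 3, 1, 1, 3, 1, 1, 2].
Convergents (p_i = a_i*p_{i-1} + p_{i-2}, q_i = a_i*q_{i-1} + q_{i-2} with p_{-2}=0, p_{-1}=1, q_{-2}=1, q_{-1}=0), until the denominator exceeds 28:
  i=0: a_0=3, p_0 = 3*1 + 0 = 3, q_0 = 3*0 + 1 = 1.
  i=1: a_1=2, p_1 = 2*3 + 1 = 7, q_1 = 2*1 + 0 = 2.
  i=2: a_2=3, p_2 = 3*7 + 3 = 24, q_2 = 3*2 + 1 = 7.
  i=3: a_3=1, p_3 = 1*24 + 7 = 31, q_3 = 1*7 + 2 = 9.
  i=4: a_4=1, p_4 = 1*31 + 24 = 55, q_4 = 1*9 + 7 = 16.
  i=5: a_5=3, p_5 = 3*55 + 31 = 196, q_5 = 3*16 + 9 = 57.
q_5 = 57 > 28, so the last convergent with denominator <= 28 is p_4/q_4 = 55/16.
The closest fraction with denominator <= 28 is either p_4/q_4 or the intermediate fraction (k*p_4 + p_3)/(k*q_4 + q_3) with the largest k >= 1 whose denominator stays <= 28; these approach x as k grows, and every other convergent or intermediate fraction in range is farther away.
Largest k: floor((28 - q_3)/q_4) = floor((28 - 9)/16) = 1.
That gives (1*55 + 31)/(1*16 + 9) = 86/25.
Compare the errors: |x - 55/16| = |1145*16 - 55*333|/(333*16) = 5/5328, and |x - 86/25| = |1145*25 - 86*333|/(333*25) = 13/8325.
Cross-multiplying, 5*8325 = 41625 < 69264 = 13*5328, so 5/5328 is smaller: the convergent 55/16 is closer to x than 86/25.

55/16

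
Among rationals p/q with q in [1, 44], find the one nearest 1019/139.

22/3

Expand x = 1019/139 as a continued fraction with the Euclidean algorithm:
  1019 = 7*139 + 46, so a_0 = 7.
  139 = 3*46 + 1, so a_1 = 3.
  46 = 46*1 + 0, so a_2 = 46.
so x = [7; 3, 46].
Convergents (p_i = a_i*p_{i-1} + p_{i-2}, q_i = a_i*q_{i-1} + q_{i-2} with p_{-2}=0, p_{-1}=1, q_{-2}=1, q_{-1}=0), until the denominator exceeds 44:
  i=0: a_0=7, p_0 = 7*1 + 0 = 7, q_0 = 7*0 + 1 = 1.
  i=1: a_1=3, p_1 = 3*7 + 1 = 22, q_1 = 3*1 + 0 = 3.
  i=2: a_2=46, p_2 = 46*22 + 7 = 1019, q_2 = 46*3 + 1 = 139.
q_2 = 139 > 44, so the last convergent with denominator <= 44 is p_1/q_1 = 22/3.
The closest fraction with denominator <= 44 is either p_1/q_1 or the intermediate fraction (k*p_1 + p_0)/(k*q_1 + q_0) with the largest k >= 1 whose denominator stays <= 44; these approach x as k grows, and every other convergent or intermediate fraction in range is farther away.
Largest k: floor((44 - q_0)/q_1) = floor((44 - 1)/3) = 14.
That gives (14*22 + 7)/(14*3 + 1) = 315/43.
Compare the errors: |x - 22/3| = |1019*3 - 22*139|/(139*3) = 1/417, and |x - 315/43| = |1019*43 - 315*139|/(139*43) = 32/5977.
Cross-multiplying, 1*5977 = 5977 < 13344 = 32*417, so 1/417 is smaller: the convergent 22/3 is closer to x than 315/43.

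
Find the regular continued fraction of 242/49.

[4; 1, 15, 3]

Run the Euclidean algorithm on 242 and 49; the successive quotients are the partial quotients a_0, a_1, ... (each step inverts the fractional part left over by the previous one):
  242 = 4*49 + 46, so a_0 = 4.
  49 = 1*46 + 3, so a_1 = 1.
  46 = 15*3 + 1, so a_2 = 15.
  3 = 3*1 + 0, so a_3 = 3.
The remainder reaches 0 after 4 divisions, so the expansion has 4 partial quotients, read off in order.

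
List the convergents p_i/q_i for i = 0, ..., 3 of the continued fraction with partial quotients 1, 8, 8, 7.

1/1, 9/8, 73/65, 520/463

Using the convergent recurrence p_i = a_i*p_{i-1} + p_{i-2}, q_i = a_i*q_{i-1} + q_{i-2} with p_{-2}=0, p_{-1}=1, q_{-2}=1, q_{-1}=0:
  i=0: a_0=1, p_0 = 1*1 + 0 = 1, q_0 = 1*0 + 1 = 1.
  i=1: a_1=8, p_1 = 8*1 + 1 = 9, q_1 = 8*1 + 0 = 8.
  i=2: a_2=8, p_2 = 8*9 + 1 = 73, q_2 = 8*8 + 1 = 65.
  i=3: a_3=7, p_3 = 7*73 + 9 = 520, q_3 = 7*65 + 8 = 463.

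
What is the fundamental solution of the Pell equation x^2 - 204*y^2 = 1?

First expand sqrt(204) as a continued fraction. With x_i = (sqrt(204) + m_i)/d_i and (m_0, d_0) = (0, 1): a_0 = floor(sqrt(204)) = 14, since 14^2 = 196 <= 204 < 225 = 15^2.
Iterate m_{i+1} = d_i*a_i - m_i, d_{i+1} = (204 - m_{i+1}^2)/d_i, a_{i+1} = floor((a_0 + m_{i+1})/d_{i+1}):
  m_1 = 1*14 - 0 = 14, d_1 = (204 - 14^2)/1 = 8/1 = 8, a_1 = floor((14 + 14)/8) = 3.
  m_2 = 8*3 - 14 = 10, d_2 = (204 - 10^2)/8 = 104/8 = 13, a_2 = floor((14 + 10)/13) = 1.
  m_3 = 13*1 - 10 = 3, d_3 = (204 - 3^2)/13 = 195/13 = 15, a_3 = floor((14 + 3)/15) = 1.
  m_4 = 15*1 - 3 = 12, d_4 = (204 - 12^2)/15 = 60/15 = 4, a_4 = floor((14 + 12)/4) = 6.
  m_5 = 4*6 - 12 = 12, d_5 = (204 - 12^2)/4 = 60/4 = 15, a_5 = floor((14 + 12)/15) = 1.
  m_6 = 15*1 - 12 = 3, d_6 = (204 - 3^2)/15 = 195/15 = 13, a_6 = floor((14 + 3)/13) = 1.
  m_7 = 13*1 - 3 = 10, d_7 = (204 - 10^2)/13 = 104/13 = 8, a_7 = floor((14 + 10)/8) = 3.
  m_8 = 8*3 - 10 = 14, d_8 = (204 - 14^2)/8 = 8/8 = 1, a_8 = floor((14 + 14)/1) = 28.
  m_9 = 1*28 - 14 = 14, d_9 = (204 - 14^2)/1 = 8/1 = 8: (m_9, d_9) = (m_1, d_1) = (14, 8), so from here the quotients repeat a_1, ..., a_8; the period length is 8.
So sqrt(204) = [14; (3, 1, 1, 6, 1, 1, 3, 28)] with period length k = 8.
k is even, so the fundamental solution of x^2 - 204y^2 = 1 is (p_{k-1}, q_{k-1}) = (p_7, q_7); compute convergents through index 7.
Convergents (p_i = a_i*p_{i-1} + p_{i-2}, q_i = a_i*q_{i-1} + q_{i-2} with p_{-2}=0, p_{-1}=1, q_{-2}=1, q_{-1}=0):
  i=0: a_0=14, p_0 = 14*1 + 0 = 14, q_0 = 14*0 + 1 = 1.
  i=1: a_1=3, p_1 = 3*14 + 1 = 43, q_1 = 3*1 + 0 = 3.
  i=2: a_2=1, p_2 = 1*43 + 14 = 57, q_2 = 1*3 + 1 = 4.
  i=3: a_3=1, p_3 = 1*57 + 43 = 100, q_3 = 1*4 + 3 = 7.
  i=4: a_4=6, p_4 = 6*100 + 57 = 657, q_4 = 6*7 + 4 = 46.
  i=5: a_5=1, p_5 = 1*657 + 100 = 757, q_5 = 1*46 + 7 = 53.
  i=6: a_6=1, p_6 = 1*757 + 657 = 1414, q_6 = 1*53 + 46 = 99.
  i=7: a_7=3, p_7 = 3*1414 + 757 = 4999, q_7 = 3*99 + 53 = 350.
Check: 4999^2 - 204*350^2 = 24990001 - 24990000 = 1, so (x, y) = (4999, 350) solves the equation, and by the theorem it is the least positive solution.

(x, y) = (4999, 350)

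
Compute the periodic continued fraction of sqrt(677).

Write x_i = (sqrt(677) + m_i)/d_i with (m_0, d_0) = (0, 1). a_0 = floor(sqrt(677)) = 26, since 26^2 = 676 <= 677 < 729 = 27^2.
Iterate m_{i+1} = d_i*a_i - m_i, d_{i+1} = (677 - m_{i+1}^2)/d_i, a_{i+1} = floor((a_0 + m_{i+1})/d_{i+1}):
  m_1 = 1*26 - 0 = 26, d_1 = (677 - 26^2)/1 = 1/1 = 1, a_1 = floor((26 + 26)/1) = 52.
  m_2 = 1*52 - 26 = 26, d_2 = (677 - 26^2)/1 = 1/1 = 1: (m_2, d_2) = (m_1, d_1) = (26, 1), so from here the quotient a_1 repeats; the period length is 1.
Hence the expansion of sqrt(677) is a_0 = 26 followed by the repeating block 52 (period 1).

[26; (52)]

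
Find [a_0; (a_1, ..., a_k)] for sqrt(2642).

[51; (2, 2, 102)]

Write x_i = (sqrt(2642) + m_i)/d_i with (m_0, d_0) = (0, 1). a_0 = floor(sqrt(2642)) = 51, since 51^2 = 2601 <= 2642 < 2704 = 52^2.
Iterate m_{i+1} = d_i*a_i - m_i, d_{i+1} = (2642 - m_{i+1}^2)/d_i, a_{i+1} = floor((a_0 + m_{i+1})/d_{i+1}):
  m_1 = 1*51 - 0 = 51, d_1 = (2642 - 51^2)/1 = 41/1 = 41, a_1 = floor((51 + 51)/41) = 2.
  m_2 = 41*2 - 51 = 31, d_2 = (2642 - 31^2)/41 = 1681/41 = 41, a_2 = floor((51 + 31)/41) = 2.
  m_3 = 41*2 - 31 = 51, d_3 = (2642 - 51^2)/41 = 41/41 = 1, a_3 = floor((51 + 51)/1) = 102.
  m_4 = 1*102 - 51 = 51, d_4 = (2642 - 51^2)/1 = 41/1 = 41: (m_4, d_4) = (m_1, d_1) = (51, 41), so from here the quotients repeat a_1, ..., a_3; the period length is 3.
Hence the expansion of sqrt(2642) is a_0 = 51 followed by the repeating block 2, 2, 102 (period 3).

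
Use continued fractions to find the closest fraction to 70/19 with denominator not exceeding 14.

Expand x = 70/19 as a continued fraction with the Euclidean algorithm:
  70 = 3*19 + 13, so a_0 = 3.
  19 = 1*13 + 6, so a_1 = 1.
  13 = 2*6 + 1, so a_2 = 2.
  6 = 6*1 + 0, so a_3 = 6.
so x = [3; 1, 2, 6].
Convergents (p_i = a_i*p_{i-1} + p_{i-2}, q_i = a_i*q_{i-1} + q_{i-2} with p_{-2}=0, p_{-1}=1, q_{-2}=1, q_{-1}=0), until the denominator exceeds 14:
  i=0: a_0=3, p_0 = 3*1 + 0 = 3, q_0 = 3*0 + 1 = 1.
  i=1: a_1=1, p_1 = 1*3 + 1 = 4, q_1 = 1*1 + 0 = 1.
  i=2: a_2=2, p_2 = 2*4 + 3 = 11, q_2 = 2*1 + 1 = 3.
  i=3: a_3=6, p_3 = 6*11 + 4 = 70, q_3 = 6*3 + 1 = 19.
q_3 = 19 > 14, so the last convergent with denominator <= 14 is p_2/q_2 = 11/3.
The closest fraction with denominator <= 14 is either p_2/q_2 or the intermediate fraction (k*p_2 + p_1)/(k*q_2 + q_1) with the largest k >= 1 whose denominator stays <= 14; these approach x as k grows, and every other convergent or intermediate fraction in range is farther away.
Largest k: floor((14 - q_1)/q_2) = floor((14 - 1)/3) = 4.
That gives (4*11 + 4)/(4*3 + 1) = 48/13.
Compare the errors: |x - 11/3| = |70*3 - 11*19|/(19*3) = 1/57, and |x - 48/13| = |70*13 - 48*19|/(19*13) = 2/247.
Cross-multiplying, 2*57 = 114 < 247 = 1*247, so 2/247 is smaller: the intermediate fraction 48/13 is closer to x than 11/3.

48/13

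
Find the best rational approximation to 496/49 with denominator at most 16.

81/8

Expand x = 496/49 as a continued fraction with the Euclidean algorithm:
  496 = 10*49 + 6, so a_0 = 10.
  49 = 8*6 + 1, so a_1 = 8.
  6 = 6*1 + 0, so a_2 = 6.
so x = [10; 8, 6].
Convergents (p_i = a_i*p_{i-1} + p_{i-2}, q_i = a_i*q_{i-1} + q_{i-2} with p_{-2}=0, p_{-1}=1, q_{-2}=1, q_{-1}=0), until the denominator exceeds 16:
  i=0: a_0=10, p_0 = 10*1 + 0 = 10, q_0 = 10*0 + 1 = 1.
  i=1: a_1=8, p_1 = 8*10 + 1 = 81, q_1 = 8*1 + 0 = 8.
  i=2: a_2=6, p_2 = 6*81 + 10 = 496, q_2 = 6*8 + 1 = 49.
q_2 = 49 > 16, so the last convergent with denominator <= 16 is p_1/q_1 = 81/8.
The closest fraction with denominator <= 16 is either p_1/q_1 or the intermediate fraction (k*p_1 + p_0)/(k*q_1 + q_0) with the largest k >= 1 whose denominator stays <= 16; these approach x as k grows, and every other convergent or intermediate fraction in range is farther away.
Largest k: floor((16 - q_0)/q_1) = floor((16 - 1)/8) = 1.
That gives (1*81 + 10)/(1*8 + 1) = 91/9.
Compare the errors: |x - 81/8| = |496*8 - 81*49|/(49*8) = 1/392, and |x - 91/9| = |496*9 - 91*49|/(49*9) = 5/441.
Cross-multiplying, 1*441 = 441 < 1960 = 5*392, so 1/392 is smaller: the convergent 81/8 is closer to x than 91/9.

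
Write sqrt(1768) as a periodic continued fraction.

Write x_i = (sqrt(1768) + m_i)/d_i with (m_0, d_0) = (0, 1). a_0 = floor(sqrt(1768)) = 42, since 42^2 = 1764 <= 1768 < 1849 = 43^2.
Iterate m_{i+1} = d_i*a_i - m_i, d_{i+1} = (1768 - m_{i+1}^2)/d_i, a_{i+1} = floor((a_0 + m_{i+1})/d_{i+1}):
  m_1 = 1*42 - 0 = 42, d_1 = (1768 - 42^2)/1 = 4/1 = 4, a_1 = floor((42 + 42)/4) = 21.
  m_2 = 4*21 - 42 = 42, d_2 = (1768 - 42^2)/4 = 4/4 = 1, a_2 = floor((42 + 42)/1) = 84.
  m_3 = 1*84 - 42 = 42, d_3 = (1768 - 42^2)/1 = 4/1 = 4: (m_3, d_3) = (m_1, d_1) = (42, 4), so from here the quotients repeat a_1, a_2; the period length is 2.
Hence the expansion of sqrt(1768) is a_0 = 42 followed by the repeating block 21, 84 (period 2).

[42; (21, 84)]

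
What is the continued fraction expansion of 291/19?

Run the Euclidean algorithm on 291 and 19; the successive quotients are the partial quotients a_0, a_1, ... (each step inverts the fractional part left over by the previous one):
  291 = 15*19 + 6, so a_0 = 15.
  19 = 3*6 + 1, so a_1 = 3.
  6 = 6*1 + 0, so a_2 = 6.
The remainder reaches 0 after 3 divisions, so the expansion has 3 partial quotients, read off in order.

[15; 3, 6]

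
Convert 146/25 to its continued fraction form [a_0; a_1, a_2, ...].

Run the Euclidean algorithm on 146 and 25; the successive quotients are the partial quotients a_0, a_1, ... (each step inverts the fractional part left over by the previous one):
  146 = 5*25 + 21, so a_0 = 5.
  25 = 1*21 + 4, so a_1 = 1.
  21 = 5*4 + 1, so a_2 = 5.
  4 = 4*1 + 0, so a_3 = 4.
The remainder reaches 0 after 4 divisions, so the expansion has 4 partial quotients, read off in order.

[5; 1, 5, 4]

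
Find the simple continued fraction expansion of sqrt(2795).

Write x_i = (sqrt(2795) + m_i)/d_i with (m_0, d_0) = (0, 1). a_0 = floor(sqrt(2795)) = 52, since 52^2 = 2704 <= 2795 < 2809 = 53^2.
Iterate m_{i+1} = d_i*a_i - m_i, d_{i+1} = (2795 - m_{i+1}^2)/d_i, a_{i+1} = floor((a_0 + m_{i+1})/d_{i+1}):
  m_1 = 1*52 - 0 = 52, d_1 = (2795 - 52^2)/1 = 91/1 = 91, a_1 = floor((52 + 52)/91) = 1.
  m_2 = 91*1 - 52 = 39, d_2 = (2795 - 39^2)/91 = 1274/91 = 14, a_2 = floor((52 + 39)/14) = 6.
  m_3 = 14*6 - 39 = 45, d_3 = (2795 - 45^2)/14 = 770/14 = 55, a_3 = floor((52 + 45)/55) = 1.
  m_4 = 55*1 - 45 = 10, d_4 = (2795 - 10^2)/55 = 2695/55 = 49, a_4 = floor((52 + 10)/49) = 1.
  m_5 = 49*1 - 10 = 39, d_5 = (2795 - 39^2)/49 = 1274/49 = 26, a_5 = floor((52 + 39)/26) = 3.
  m_6 = 26*3 - 39 = 39, d_6 = (2795 - 39^2)/26 = 1274/26 = 49, a_6 = floor((52 + 39)/49) = 1.
  m_7 = 49*1 - 39 = 10, d_7 = (2795 - 10^2)/49 = 2695/49 = 55, a_7 = floor((52 + 10)/55) = 1.
  m_8 = 55*1 - 10 = 45, d_8 = (2795 - 45^2)/55 = 770/55 = 14, a_8 = floor((52 + 45)/14) = 6.
  m_9 = 14*6 - 45 = 39, d_9 = (2795 - 39^2)/14 = 1274/14 = 91, a_9 = floor((52 + 39)/91) = 1.
  m_10 = 91*1 - 39 = 52, d_10 = (2795 - 52^2)/91 = 91/91 = 1, a_10 = floor((52 + 52)/1) = 104.
  m_11 = 1*104 - 52 = 52, d_11 = (2795 - 52^2)/1 = 91/1 = 91: (m_11, d_11) = (m_1, d_1) = (52, 91), so from here the quotients repeat a_1, ..., a_10; the period length is 10.
Hence the expansion of sqrt(2795) is a_0 = 52 followed by the repeating block 1, 6, 1, 1, 3, 1, 1, 6, 1, 104 (period 10).

[52; (1, 6, 1, 1, 3, 1, 1, 6, 1, 104)]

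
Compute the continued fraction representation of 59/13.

[4; 1, 1, 6]

Run the Euclidean algorithm on 59 and 13; the successive quotients are the partial quotients a_0, a_1, ... (each step inverts the fractional part left over by the previous one):
  59 = 4*13 + 7, so a_0 = 4.
  13 = 1*7 + 6, so a_1 = 1.
  7 = 1*6 + 1, so a_2 = 1.
  6 = 6*1 + 0, so a_3 = 6.
The remainder reaches 0 after 4 divisions, so the expansion has 4 partial quotients, read off in order.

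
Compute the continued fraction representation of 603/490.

Run the Euclidean algorithm on 603 and 490; the successive quotients are the partial quotients a_0, a_1, ... (each step inverts the fractional part left over by the previous one):
  603 = 1*490 + 113, so a_0 = 1.
  490 = 4*113 + 38, so a_1 = 4.
  113 = 2*38 + 37, so a_2 = 2.
  38 = 1*37 + 1, so a_3 = 1.
  37 = 37*1 + 0, so a_4 = 37.
The remainder reaches 0 after 5 divisions, so the expansion has 5 partial quotients, read off in order.

[1; 4, 2, 1, 37]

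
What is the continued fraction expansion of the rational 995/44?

[22; 1, 1, 1, 1, 2, 3]

Run the Euclidean algorithm on 995 and 44; the successive quotients are the partial quotients a_0, a_1, ... (each step inverts the fractional part left over by the previous one):
  995 = 22*44 + 27, so a_0 = 22.
  44 = 1*27 + 17, so a_1 = 1.
  27 = 1*17 + 10, so a_2 = 1.
  17 = 1*10 + 7, so a_3 = 1.
  10 = 1*7 + 3, so a_4 = 1.
  7 = 2*3 + 1, so a_5 = 2.
  3 = 3*1 + 0, so a_6 = 3.
The remainder reaches 0 after 7 divisions, so the expansion has 7 partial quotients, read off in order.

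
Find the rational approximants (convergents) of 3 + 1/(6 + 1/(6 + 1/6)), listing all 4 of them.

3/1, 19/6, 117/37, 721/228

Using the convergent recurrence p_i = a_i*p_{i-1} + p_{i-2}, q_i = a_i*q_{i-1} + q_{i-2} with p_{-2}=0, p_{-1}=1, q_{-2}=1, q_{-1}=0:
  i=0: a_0=3, p_0 = 3*1 + 0 = 3, q_0 = 3*0 + 1 = 1.
  i=1: a_1=6, p_1 = 6*3 + 1 = 19, q_1 = 6*1 + 0 = 6.
  i=2: a_2=6, p_2 = 6*19 + 3 = 117, q_2 = 6*6 + 1 = 37.
  i=3: a_3=6, p_3 = 6*117 + 19 = 721, q_3 = 6*37 + 6 = 228.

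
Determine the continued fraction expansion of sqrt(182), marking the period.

Write x_i = (sqrt(182) + m_i)/d_i with (m_0, d_0) = (0, 1). a_0 = floor(sqrt(182)) = 13, since 13^2 = 169 <= 182 < 196 = 14^2.
Iterate m_{i+1} = d_i*a_i - m_i, d_{i+1} = (182 - m_{i+1}^2)/d_i, a_{i+1} = floor((a_0 + m_{i+1})/d_{i+1}):
  m_1 = 1*13 - 0 = 13, d_1 = (182 - 13^2)/1 = 13/1 = 13, a_1 = floor((13 + 13)/13) = 2.
  m_2 = 13*2 - 13 = 13, d_2 = (182 - 13^2)/13 = 13/13 = 1, a_2 = floor((13 + 13)/1) = 26.
  m_3 = 1*26 - 13 = 13, d_3 = (182 - 13^2)/1 = 13/1 = 13: (m_3, d_3) = (m_1, d_1) = (13, 13), so from here the quotients repeat a_1, a_2; the period length is 2.
Hence the expansion of sqrt(182) is a_0 = 13 followed by the repeating block 2, 26 (period 2).

[13; (2, 26)]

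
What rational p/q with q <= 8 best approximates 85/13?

46/7

Expand x = 85/13 as a continued fraction with the Euclidean algorithm:
  85 = 6*13 + 7, so a_0 = 6.
  13 = 1*7 + 6, so a_1 = 1.
  7 = 1*6 + 1, so a_2 = 1.
  6 = 6*1 + 0, so a_3 = 6.
so x = [6; 1, 1, 6].
Convergents (p_i = a_i*p_{i-1} + p_{i-2}, q_i = a_i*q_{i-1} + q_{i-2} with p_{-2}=0, p_{-1}=1, q_{-2}=1, q_{-1}=0), until the denominator exceeds 8:
  i=0: a_0=6, p_0 = 6*1 + 0 = 6, q_0 = 6*0 + 1 = 1.
  i=1: a_1=1, p_1 = 1*6 + 1 = 7, q_1 = 1*1 + 0 = 1.
  i=2: a_2=1, p_2 = 1*7 + 6 = 13, q_2 = 1*1 + 1 = 2.
  i=3: a_3=6, p_3 = 6*13 + 7 = 85, q_3 = 6*2 + 1 = 13.
q_3 = 13 > 8, so the last convergent with denominator <= 8 is p_2/q_2 = 13/2.
The closest fraction with denominator <= 8 is either p_2/q_2 or the intermediate fraction (k*p_2 + p_1)/(k*q_2 + q_1) with the largest k >= 1 whose denominator stays <= 8; these approach x as k grows, and every other convergent or intermediate fraction in range is farther away.
Largest k: floor((8 - q_1)/q_2) = floor((8 - 1)/2) = 3.
That gives (3*13 + 7)/(3*2 + 1) = 46/7.
Compare the errors: |x - 13/2| = |85*2 - 13*13|/(13*2) = 1/26, and |x - 46/7| = |85*7 - 46*13|/(13*7) = 3/91.
Cross-multiplying, 3*26 = 78 < 91 = 1*91, so 3/91 is smaller: the intermediate fraction 46/7 is closer to x than 13/2.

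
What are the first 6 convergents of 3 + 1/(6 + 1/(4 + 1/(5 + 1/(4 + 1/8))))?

Using the convergent recurrence p_i = a_i*p_{i-1} + p_{i-2}, q_i = a_i*q_{i-1} + q_{i-2} with p_{-2}=0, p_{-1}=1, q_{-2}=1, q_{-1}=0:
  i=0: a_0=3, p_0 = 3*1 + 0 = 3, q_0 = 3*0 + 1 = 1.
  i=1: a_1=6, p_1 = 6*3 + 1 = 19, q_1 = 6*1 + 0 = 6.
  i=2: a_2=4, p_2 = 4*19 + 3 = 79, q_2 = 4*6 + 1 = 25.
  i=3: a_3=5, p_3 = 5*79 + 19 = 414, q_3 = 5*25 + 6 = 131.
  i=4: a_4=4, p_4 = 4*414 + 79 = 1735, q_4 = 4*131 + 25 = 549.
  i=5: a_5=8, p_5 = 8*1735 + 414 = 14294, q_5 = 8*549 + 131 = 4523.

3/1, 19/6, 79/25, 414/131, 1735/549, 14294/4523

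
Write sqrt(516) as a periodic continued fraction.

Write x_i = (sqrt(516) + m_i)/d_i with (m_0, d_0) = (0, 1). a_0 = floor(sqrt(516)) = 22, since 22^2 = 484 <= 516 < 529 = 23^2.
Iterate m_{i+1} = d_i*a_i - m_i, d_{i+1} = (516 - m_{i+1}^2)/d_i, a_{i+1} = floor((a_0 + m_{i+1})/d_{i+1}):
  m_1 = 1*22 - 0 = 22, d_1 = (516 - 22^2)/1 = 32/1 = 32, a_1 = floor((22 + 22)/32) = 1.
  m_2 = 32*1 - 22 = 10, d_2 = (516 - 10^2)/32 = 416/32 = 13, a_2 = floor((22 + 10)/13) = 2.
  m_3 = 13*2 - 10 = 16, d_3 = (516 - 16^2)/13 = 260/13 = 20, a_3 = floor((22 + 16)/20) = 1.
  m_4 = 20*1 - 16 = 4, d_4 = (516 - 4^2)/20 = 500/20 = 25, a_4 = floor((22 + 4)/25) = 1.
  m_5 = 25*1 - 4 = 21, d_5 = (516 - 21^2)/25 = 75/25 = 3, a_5 = floor((22 + 21)/3) = 14.
  m_6 = 3*14 - 21 = 21, d_6 = (516 - 21^2)/3 = 75/3 = 25, a_6 = floor((22 + 21)/25) = 1.
  m_7 = 25*1 - 21 = 4, d_7 = (516 - 4^2)/25 = 500/25 = 20, a_7 = floor((22 + 4)/20) = 1.
  m_8 = 20*1 - 4 = 16, d_8 = (516 - 16^2)/20 = 260/20 = 13, a_8 = floor((22 + 16)/13) = 2.
  m_9 = 13*2 - 16 = 10, d_9 = (516 - 10^2)/13 = 416/13 = 32, a_9 = floor((22 + 10)/32) = 1.
  m_10 = 32*1 - 10 = 22, d_10 = (516 - 22^2)/32 = 32/32 = 1, a_10 = floor((22 + 22)/1) = 44.
  m_11 = 1*44 - 22 = 22, d_11 = (516 - 22^2)/1 = 32/1 = 32: (m_11, d_11) = (m_1, d_1) = (22, 32), so from here the quotients repeat a_1, ..., a_10; the period length is 10.
Hence the expansion of sqrt(516) is a_0 = 22 followed by the repeating block 1, 2, 1, 1, 14, 1, 1, 2, 1, 44 (period 10).

[22; (1, 2, 1, 1, 14, 1, 1, 2, 1, 44)]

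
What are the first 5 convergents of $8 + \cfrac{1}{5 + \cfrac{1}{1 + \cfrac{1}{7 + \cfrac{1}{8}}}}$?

Using the convergent recurrence p_i = a_i*p_{i-1} + p_{i-2}, q_i = a_i*q_{i-1} + q_{i-2} with p_{-2}=0, p_{-1}=1, q_{-2}=1, q_{-1}=0:
  i=0: a_0=8, p_0 = 8*1 + 0 = 8, q_0 = 8*0 + 1 = 1.
  i=1: a_1=5, p_1 = 5*8 + 1 = 41, q_1 = 5*1 + 0 = 5.
  i=2: a_2=1, p_2 = 1*41 + 8 = 49, q_2 = 1*5 + 1 = 6.
  i=3: a_3=7, p_3 = 7*49 + 41 = 384, q_3 = 7*6 + 5 = 47.
  i=4: a_4=8, p_4 = 8*384 + 49 = 3121, q_4 = 8*47 + 6 = 382.

8/1, 41/5, 49/6, 384/47, 3121/382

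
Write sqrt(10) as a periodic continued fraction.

Write x_i = (sqrt(10) + m_i)/d_i with (m_0, d_0) = (0, 1). a_0 = floor(sqrt(10)) = 3, since 3^2 = 9 <= 10 < 16 = 4^2.
Iterate m_{i+1} = d_i*a_i - m_i, d_{i+1} = (10 - m_{i+1}^2)/d_i, a_{i+1} = floor((a_0 + m_{i+1})/d_{i+1}):
  m_1 = 1*3 - 0 = 3, d_1 = (10 - 3^2)/1 = 1/1 = 1, a_1 = floor((3 + 3)/1) = 6.
  m_2 = 1*6 - 3 = 3, d_2 = (10 - 3^2)/1 = 1/1 = 1: (m_2, d_2) = (m_1, d_1) = (3, 1), so from here the quotient a_1 repeats; the period length is 1.
Hence the expansion of sqrt(10) is a_0 = 3 followed by the repeating block 6 (period 1).

[3; (6)]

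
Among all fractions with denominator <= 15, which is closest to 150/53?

Expand x = 150/53 as a continued fraction with the Euclidean algorithm:
  150 = 2*53 + 44, so a_0 = 2.
  53 = 1*44 + 9, so a_1 = 1.
  44 = 4*9 + 8, so a_2 = 4.
  9 = 1*8 + 1, so a_3 = 1.
  8 = 8*1 + 0, so a_4 = 8.
so x = [2; 1, 4, 1, 8].
Convergents (p_i = a_i*p_{i-1} + p_{i-2}, q_i = a_i*q_{i-1} + q_{i-2} with p_{-2}=0, p_{-1}=1, q_{-2}=1, q_{-1}=0), until the denominator exceeds 15:
  i=0: a_0=2, p_0 = 2*1 + 0 = 2, q_0 = 2*0 + 1 = 1.
  i=1: a_1=1, p_1 = 1*2 + 1 = 3, q_1 = 1*1 + 0 = 1.
  i=2: a_2=4, p_2 = 4*3 + 2 = 14, q_2 = 4*1 + 1 = 5.
  i=3: a_3=1, p_3 = 1*14 + 3 = 17, q_3 = 1*5 + 1 = 6.
  i=4: a_4=8, p_4 = 8*17 + 14 = 150, q_4 = 8*6 + 5 = 53.
q_4 = 53 > 15, so the last convergent with denominator <= 15 is p_3/q_3 = 17/6.
The closest fraction with denominator <= 15 is either p_3/q_3 or the intermediate fraction (k*p_3 + p_2)/(k*q_3 + q_2) with the largest k >= 1 whose denominator stays <= 15; these approach x as k grows, and every other convergent or intermediate fraction in range is farther away.
Largest k: floor((15 - q_2)/q_3) = floor((15 - 5)/6) = 1.
That gives (1*17 + 14)/(1*6 + 5) = 31/11.
Compare the errors: |x - 17/6| = |150*6 - 17*53|/(53*6) = 1/318, and |x - 31/11| = |150*11 - 31*53|/(53*11) = 7/583.
Cross-multiplying, 1*583 = 583 < 2226 = 7*318, so 1/318 is smaller: the convergent 17/6 is closer to x than 31/11.

17/6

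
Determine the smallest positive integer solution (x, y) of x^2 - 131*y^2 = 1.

(x, y) = (10610, 927)

First expand sqrt(131) as a continued fraction. With x_i = (sqrt(131) + m_i)/d_i and (m_0, d_0) = (0, 1): a_0 = floor(sqrt(131)) = 11, since 11^2 = 121 <= 131 < 144 = 12^2.
Iterate m_{i+1} = d_i*a_i - m_i, d_{i+1} = (131 - m_{i+1}^2)/d_i, a_{i+1} = floor((a_0 + m_{i+1})/d_{i+1}):
  m_1 = 1*11 - 0 = 11, d_1 = (131 - 11^2)/1 = 10/1 = 10, a_1 = floor((11 + 11)/10) = 2.
  m_2 = 10*2 - 11 = 9, d_2 = (131 - 9^2)/10 = 50/10 = 5, a_2 = floor((11 + 9)/5) = 4.
  m_3 = 5*4 - 9 = 11, d_3 = (131 - 11^2)/5 = 10/5 = 2, a_3 = floor((11 + 11)/2) = 11.
  m_4 = 2*11 - 11 = 11, d_4 = (131 - 11^2)/2 = 10/2 = 5, a_4 = floor((11 + 11)/5) = 4.
  m_5 = 5*4 - 11 = 9, d_5 = (131 - 9^2)/5 = 50/5 = 10, a_5 = floor((11 + 9)/10) = 2.
  m_6 = 10*2 - 9 = 11, d_6 = (131 - 11^2)/10 = 10/10 = 1, a_6 = floor((11 + 11)/1) = 22.
  m_7 = 1*22 - 11 = 11, d_7 = (131 - 11^2)/1 = 10/1 = 10: (m_7, d_7) = (m_1, d_1) = (11, 10), so from here the quotients repeat a_1, ..., a_6; the period length is 6.
So sqrt(131) = [11; (2, 4, 11, 4, 2, 22)] with period length k = 6.
k is even, so the fundamental solution of x^2 - 131y^2 = 1 is (p_{k-1}, q_{k-1}) = (p_5, q_5); compute convergents through index 5.
Convergents (p_i = a_i*p_{i-1} + p_{i-2}, q_i = a_i*q_{i-1} + q_{i-2} with p_{-2}=0, p_{-1}=1, q_{-2}=1, q_{-1}=0):
  i=0: a_0=11, p_0 = 11*1 + 0 = 11, q_0 = 11*0 + 1 = 1.
  i=1: a_1=2, p_1 = 2*11 + 1 = 23, q_1 = 2*1 + 0 = 2.
  i=2: a_2=4, p_2 = 4*23 + 11 = 103, q_2 = 4*2 + 1 = 9.
  i=3: a_3=11, p_3 = 11*103 + 23 = 1156, q_3 = 11*9 + 2 = 101.
  i=4: a_4=4, p_4 = 4*1156 + 103 = 4727, q_4 = 4*101 + 9 = 413.
  i=5: a_5=2, p_5 = 2*4727 + 1156 = 10610, q_5 = 2*413 + 101 = 927.
Check: 10610^2 - 131*927^2 = 112572100 - 112572099 = 1, so (x, y) = (10610, 927) solves the equation, and by the theorem it is the least positive solution.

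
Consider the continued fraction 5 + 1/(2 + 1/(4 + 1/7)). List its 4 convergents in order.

Using the convergent recurrence p_i = a_i*p_{i-1} + p_{i-2}, q_i = a_i*q_{i-1} + q_{i-2} with p_{-2}=0, p_{-1}=1, q_{-2}=1, q_{-1}=0:
  i=0: a_0=5, p_0 = 5*1 + 0 = 5, q_0 = 5*0 + 1 = 1.
  i=1: a_1=2, p_1 = 2*5 + 1 = 11, q_1 = 2*1 + 0 = 2.
  i=2: a_2=4, p_2 = 4*11 + 5 = 49, q_2 = 4*2 + 1 = 9.
  i=3: a_3=7, p_3 = 7*49 + 11 = 354, q_3 = 7*9 + 2 = 65.

5/1, 11/2, 49/9, 354/65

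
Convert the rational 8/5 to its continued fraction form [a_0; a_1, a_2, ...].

[1; 1, 1, 2]

Run the Euclidean algorithm on 8 and 5; the successive quotients are the partial quotients a_0, a_1, ... (each step inverts the fractional part left over by the previous one):
  8 = 1*5 + 3, so a_0 = 1.
  5 = 1*3 + 2, so a_1 = 1.
  3 = 1*2 + 1, so a_2 = 1.
  2 = 2*1 + 0, so a_3 = 2.
The remainder reaches 0 after 4 divisions, so the expansion has 4 partial quotients, read off in order.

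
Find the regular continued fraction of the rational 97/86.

[1; 7, 1, 4, 2]

Run the Euclidean algorithm on 97 and 86; the successive quotients are the partial quotients a_0, a_1, ... (each step inverts the fractional part left over by the previous one):
  97 = 1*86 + 11, so a_0 = 1.
  86 = 7*11 + 9, so a_1 = 7.
  11 = 1*9 + 2, so a_2 = 1.
  9 = 4*2 + 1, so a_3 = 4.
  2 = 2*1 + 0, so a_4 = 2.
The remainder reaches 0 after 5 divisions, so the expansion has 5 partial quotients, read off in order.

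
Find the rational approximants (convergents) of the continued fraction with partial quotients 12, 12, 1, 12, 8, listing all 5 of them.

12/1, 145/12, 157/13, 2029/168, 16389/1357

Using the convergent recurrence p_i = a_i*p_{i-1} + p_{i-2}, q_i = a_i*q_{i-1} + q_{i-2} with p_{-2}=0, p_{-1}=1, q_{-2}=1, q_{-1}=0:
  i=0: a_0=12, p_0 = 12*1 + 0 = 12, q_0 = 12*0 + 1 = 1.
  i=1: a_1=12, p_1 = 12*12 + 1 = 145, q_1 = 12*1 + 0 = 12.
  i=2: a_2=1, p_2 = 1*145 + 12 = 157, q_2 = 1*12 + 1 = 13.
  i=3: a_3=12, p_3 = 12*157 + 145 = 2029, q_3 = 12*13 + 12 = 168.
  i=4: a_4=8, p_4 = 8*2029 + 157 = 16389, q_4 = 8*168 + 13 = 1357.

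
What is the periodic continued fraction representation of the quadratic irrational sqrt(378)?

Write x_i = (sqrt(378) + m_i)/d_i with (m_0, d_0) = (0, 1). a_0 = floor(sqrt(378)) = 19, since 19^2 = 361 <= 378 < 400 = 20^2.
Iterate m_{i+1} = d_i*a_i - m_i, d_{i+1} = (378 - m_{i+1}^2)/d_i, a_{i+1} = floor((a_0 + m_{i+1})/d_{i+1}):
  m_1 = 1*19 - 0 = 19, d_1 = (378 - 19^2)/1 = 17/1 = 17, a_1 = floor((19 + 19)/17) = 2.
  m_2 = 17*2 - 19 = 15, d_2 = (378 - 15^2)/17 = 153/17 = 9, a_2 = floor((19 + 15)/9) = 3.
  m_3 = 9*3 - 15 = 12, d_3 = (378 - 12^2)/9 = 234/9 = 26, a_3 = floor((19 + 12)/26) = 1.
  m_4 = 26*1 - 12 = 14, d_4 = (378 - 14^2)/26 = 182/26 = 7, a_4 = floor((19 + 14)/7) = 4.
  m_5 = 7*4 - 14 = 14, d_5 = (378 - 14^2)/7 = 182/7 = 26, a_5 = floor((19 + 14)/26) = 1.
  m_6 = 26*1 - 14 = 12, d_6 = (378 - 12^2)/26 = 234/26 = 9, a_6 = floor((19 + 12)/9) = 3.
  m_7 = 9*3 - 12 = 15, d_7 = (378 - 15^2)/9 = 153/9 = 17, a_7 = floor((19 + 15)/17) = 2.
  m_8 = 17*2 - 15 = 19, d_8 = (378 - 19^2)/17 = 17/17 = 1, a_8 = floor((19 + 19)/1) = 38.
  m_9 = 1*38 - 19 = 19, d_9 = (378 - 19^2)/1 = 17/1 = 17: (m_9, d_9) = (m_1, d_1) = (19, 17), so from here the quotients repeat a_1, ..., a_8; the period length is 8.
Hence the expansion of sqrt(378) is a_0 = 19 followed by the repeating block 2, 3, 1, 4, 1, 3, 2, 38 (period 8).

[19; (2, 3, 1, 4, 1, 3, 2, 38)]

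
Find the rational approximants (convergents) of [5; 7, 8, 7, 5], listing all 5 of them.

Using the convergent recurrence p_i = a_i*p_{i-1} + p_{i-2}, q_i = a_i*q_{i-1} + q_{i-2} with p_{-2}=0, p_{-1}=1, q_{-2}=1, q_{-1}=0:
  i=0: a_0=5, p_0 = 5*1 + 0 = 5, q_0 = 5*0 + 1 = 1.
  i=1: a_1=7, p_1 = 7*5 + 1 = 36, q_1 = 7*1 + 0 = 7.
  i=2: a_2=8, p_2 = 8*36 + 5 = 293, q_2 = 8*7 + 1 = 57.
  i=3: a_3=7, p_3 = 7*293 + 36 = 2087, q_3 = 7*57 + 7 = 406.
  i=4: a_4=5, p_4 = 5*2087 + 293 = 10728, q_4 = 5*406 + 57 = 2087.

5/1, 36/7, 293/57, 2087/406, 10728/2087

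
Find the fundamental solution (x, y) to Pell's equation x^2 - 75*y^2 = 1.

(x, y) = (26, 3)

First expand sqrt(75) as a continued fraction. With x_i = (sqrt(75) + m_i)/d_i and (m_0, d_0) = (0, 1): a_0 = floor(sqrt(75)) = 8, since 8^2 = 64 <= 75 < 81 = 9^2.
Iterate m_{i+1} = d_i*a_i - m_i, d_{i+1} = (75 - m_{i+1}^2)/d_i, a_{i+1} = floor((a_0 + m_{i+1})/d_{i+1}):
  m_1 = 1*8 - 0 = 8, d_1 = (75 - 8^2)/1 = 11/1 = 11, a_1 = floor((8 + 8)/11) = 1.
  m_2 = 11*1 - 8 = 3, d_2 = (75 - 3^2)/11 = 66/11 = 6, a_2 = floor((8 + 3)/6) = 1.
  m_3 = 6*1 - 3 = 3, d_3 = (75 - 3^2)/6 = 66/6 = 11, a_3 = floor((8 + 3)/11) = 1.
  m_4 = 11*1 - 3 = 8, d_4 = (75 - 8^2)/11 = 11/11 = 1, a_4 = floor((8 + 8)/1) = 16.
  m_5 = 1*16 - 8 = 8, d_5 = (75 - 8^2)/1 = 11/1 = 11: (m_5, d_5) = (m_1, d_1) = (8, 11), so from here the quotients repeat a_1, ..., a_4; the period length is 4.
So sqrt(75) = [8; (1, 1, 1, 16)] with period length k = 4.
k is even, so the fundamental solution of x^2 - 75y^2 = 1 is (p_{k-1}, q_{k-1}) = (p_3, q_3); compute convergents through index 3.
Convergents (p_i = a_i*p_{i-1} + p_{i-2}, q_i = a_i*q_{i-1} + q_{i-2} with p_{-2}=0, p_{-1}=1, q_{-2}=1, q_{-1}=0):
  i=0: a_0=8, p_0 = 8*1 + 0 = 8, q_0 = 8*0 + 1 = 1.
  i=1: a_1=1, p_1 = 1*8 + 1 = 9, q_1 = 1*1 + 0 = 1.
  i=2: a_2=1, p_2 = 1*9 + 8 = 17, q_2 = 1*1 + 1 = 2.
  i=3: a_3=1, p_3 = 1*17 + 9 = 26, q_3 = 1*2 + 1 = 3.
Check: 26^2 - 75*3^2 = 676 - 675 = 1, so (x, y) = (26, 3) solves the equation, and by the theorem it is the least positive solution.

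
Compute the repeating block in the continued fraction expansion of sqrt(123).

[11; (11, 22)]

Write x_i = (sqrt(123) + m_i)/d_i with (m_0, d_0) = (0, 1). a_0 = floor(sqrt(123)) = 11, since 11^2 = 121 <= 123 < 144 = 12^2.
Iterate m_{i+1} = d_i*a_i - m_i, d_{i+1} = (123 - m_{i+1}^2)/d_i, a_{i+1} = floor((a_0 + m_{i+1})/d_{i+1}):
  m_1 = 1*11 - 0 = 11, d_1 = (123 - 11^2)/1 = 2/1 = 2, a_1 = floor((11 + 11)/2) = 11.
  m_2 = 2*11 - 11 = 11, d_2 = (123 - 11^2)/2 = 2/2 = 1, a_2 = floor((11 + 11)/1) = 22.
  m_3 = 1*22 - 11 = 11, d_3 = (123 - 11^2)/1 = 2/1 = 2: (m_3, d_3) = (m_1, d_1) = (11, 2), so from here the quotients repeat a_1, a_2; the period length is 2.
Hence the expansion of sqrt(123) is a_0 = 11 followed by the repeating block 11, 22 (period 2).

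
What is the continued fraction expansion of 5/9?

Run the Euclidean algorithm on 5 and 9; the successive quotients are the partial quotients a_0, a_1, ... (each step inverts the fractional part left over by the previous one):
  5 = 0*9 + 5, so a_0 = 0.
  9 = 1*5 + 4, so a_1 = 1.
  5 = 1*4 + 1, so a_2 = 1.
  4 = 4*1 + 0, so a_3 = 4.
The remainder reaches 0 after 4 divisions, so the expansion has 4 partial quotients, read off in order.

[0; 1, 1, 4]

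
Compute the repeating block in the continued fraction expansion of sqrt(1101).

Write x_i = (sqrt(1101) + m_i)/d_i with (m_0, d_0) = (0, 1). a_0 = floor(sqrt(1101)) = 33, since 33^2 = 1089 <= 1101 < 1156 = 34^2.
Iterate m_{i+1} = d_i*a_i - m_i, d_{i+1} = (1101 - m_{i+1}^2)/d_i, a_{i+1} = floor((a_0 + m_{i+1})/d_{i+1}):
  m_1 = 1*33 - 0 = 33, d_1 = (1101 - 33^2)/1 = 12/1 = 12, a_1 = floor((33 + 33)/12) = 5.
  m_2 = 12*5 - 33 = 27, d_2 = (1101 - 27^2)/12 = 372/12 = 31, a_2 = floor((33 + 27)/31) = 1.
  m_3 = 31*1 - 27 = 4, d_3 = (1101 - 4^2)/31 = 1085/31 = 35, a_3 = floor((33 + 4)/35) = 1.
  m_4 = 35*1 - 4 = 31, d_4 = (1101 - 31^2)/35 = 140/35 = 4, a_4 = floor((33 + 31)/4) = 16.
  m_5 = 4*16 - 31 = 33, d_5 = (1101 - 33^2)/4 = 12/4 = 3, a_5 = floor((33 + 33)/3) = 22.
  m_6 = 3*22 - 33 = 33, d_6 = (1101 - 33^2)/3 = 12/3 = 4, a_6 = floor((33 + 33)/4) = 16.
  m_7 = 4*16 - 33 = 31, d_7 = (1101 - 31^2)/4 = 140/4 = 35, a_7 = floor((33 + 31)/35) = 1.
  m_8 = 35*1 - 31 = 4, d_8 = (1101 - 4^2)/35 = 1085/35 = 31, a_8 = floor((33 + 4)/31) = 1.
  m_9 = 31*1 - 4 = 27, d_9 = (1101 - 27^2)/31 = 372/31 = 12, a_9 = floor((33 + 27)/12) = 5.
  m_10 = 12*5 - 27 = 33, d_10 = (1101 - 33^2)/12 = 12/12 = 1, a_10 = floor((33 + 33)/1) = 66.
  m_11 = 1*66 - 33 = 33, d_11 = (1101 - 33^2)/1 = 12/1 = 12: (m_11, d_11) = (m_1, d_1) = (33, 12), so from here the quotients repeat a_1, ..., a_10; the period length is 10.
Hence the expansion of sqrt(1101) is a_0 = 33 followed by the repeating block 5, 1, 1, 16, 22, 16, 1, 1, 5, 66 (period 10).

[33; (5, 1, 1, 16, 22, 16, 1, 1, 5, 66)]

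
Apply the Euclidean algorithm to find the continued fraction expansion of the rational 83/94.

[0; 1, 7, 1, 1, 5]

Run the Euclidean algorithm on 83 and 94; the successive quotients are the partial quotients a_0, a_1, ... (each step inverts the fractional part left over by the previous one):
  83 = 0*94 + 83, so a_0 = 0.
  94 = 1*83 + 11, so a_1 = 1.
  83 = 7*11 + 6, so a_2 = 7.
  11 = 1*6 + 5, so a_3 = 1.
  6 = 1*5 + 1, so a_4 = 1.
  5 = 5*1 + 0, so a_5 = 5.
The remainder reaches 0 after 6 divisions, so the expansion has 6 partial quotients, read off in order.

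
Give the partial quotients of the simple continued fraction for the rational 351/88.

[3; 1, 87]

Run the Euclidean algorithm on 351 and 88; the successive quotients are the partial quotients a_0, a_1, ... (each step inverts the fractional part left over by the previous one):
  351 = 3*88 + 87, so a_0 = 3.
  88 = 1*87 + 1, so a_1 = 1.
  87 = 87*1 + 0, so a_2 = 87.
The remainder reaches 0 after 3 divisions, so the expansion has 3 partial quotients, read off in order.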